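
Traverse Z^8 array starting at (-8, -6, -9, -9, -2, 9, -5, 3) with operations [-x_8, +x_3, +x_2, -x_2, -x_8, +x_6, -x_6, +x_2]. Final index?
(-8, -5, -8, -9, -2, 9, -5, 1)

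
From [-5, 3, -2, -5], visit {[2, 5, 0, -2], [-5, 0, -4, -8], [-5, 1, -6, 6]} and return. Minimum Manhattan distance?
64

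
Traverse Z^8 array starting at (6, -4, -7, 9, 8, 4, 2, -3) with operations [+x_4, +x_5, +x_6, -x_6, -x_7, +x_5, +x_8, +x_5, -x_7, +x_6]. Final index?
(6, -4, -7, 10, 11, 5, 0, -2)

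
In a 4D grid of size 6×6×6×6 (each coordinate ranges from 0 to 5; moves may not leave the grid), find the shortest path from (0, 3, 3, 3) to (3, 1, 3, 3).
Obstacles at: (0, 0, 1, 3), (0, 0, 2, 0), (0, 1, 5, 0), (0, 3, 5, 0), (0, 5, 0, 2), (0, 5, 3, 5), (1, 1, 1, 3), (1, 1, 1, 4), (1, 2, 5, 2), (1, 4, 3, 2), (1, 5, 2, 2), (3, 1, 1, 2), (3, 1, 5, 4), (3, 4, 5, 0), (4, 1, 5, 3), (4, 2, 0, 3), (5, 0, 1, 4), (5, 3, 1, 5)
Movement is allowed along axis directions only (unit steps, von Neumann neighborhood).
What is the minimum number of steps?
5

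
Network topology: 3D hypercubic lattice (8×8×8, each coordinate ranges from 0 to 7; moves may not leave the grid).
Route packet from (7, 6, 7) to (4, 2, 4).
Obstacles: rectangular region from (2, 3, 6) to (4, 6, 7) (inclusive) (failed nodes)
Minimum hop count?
10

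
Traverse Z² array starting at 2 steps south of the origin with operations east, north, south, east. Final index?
(2, -2)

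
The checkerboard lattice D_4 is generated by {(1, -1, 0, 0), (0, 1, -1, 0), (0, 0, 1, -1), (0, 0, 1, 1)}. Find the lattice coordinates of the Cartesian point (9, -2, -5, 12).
9b₁ + 7b₂ - 5b₃ + 7b₄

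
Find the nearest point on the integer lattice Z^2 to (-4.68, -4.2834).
(-5, -4)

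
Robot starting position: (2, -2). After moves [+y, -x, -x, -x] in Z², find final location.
(-1, -1)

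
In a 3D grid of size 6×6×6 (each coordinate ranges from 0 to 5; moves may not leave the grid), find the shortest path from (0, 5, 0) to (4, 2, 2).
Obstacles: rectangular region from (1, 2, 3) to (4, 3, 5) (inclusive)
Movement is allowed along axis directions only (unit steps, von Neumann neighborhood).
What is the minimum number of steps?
9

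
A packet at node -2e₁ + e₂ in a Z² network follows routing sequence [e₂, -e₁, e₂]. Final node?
(-3, 3)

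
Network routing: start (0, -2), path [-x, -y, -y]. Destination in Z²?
(-1, -4)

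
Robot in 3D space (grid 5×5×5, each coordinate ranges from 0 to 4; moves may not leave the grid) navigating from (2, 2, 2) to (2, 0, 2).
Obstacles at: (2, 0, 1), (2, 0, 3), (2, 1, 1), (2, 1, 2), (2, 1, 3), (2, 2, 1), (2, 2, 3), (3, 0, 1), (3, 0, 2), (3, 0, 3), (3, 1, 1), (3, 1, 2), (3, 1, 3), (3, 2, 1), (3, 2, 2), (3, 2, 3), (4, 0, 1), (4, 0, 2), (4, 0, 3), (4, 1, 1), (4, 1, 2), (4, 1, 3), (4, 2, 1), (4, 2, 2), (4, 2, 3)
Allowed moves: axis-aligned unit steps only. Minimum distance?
4
(one shortest path: (2, 2, 2) → (1, 2, 2) → (1, 1, 2) → (1, 0, 2) → (2, 0, 2))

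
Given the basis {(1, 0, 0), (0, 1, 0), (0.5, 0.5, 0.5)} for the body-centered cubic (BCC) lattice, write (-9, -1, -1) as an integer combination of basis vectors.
-8b₁ - 2b₃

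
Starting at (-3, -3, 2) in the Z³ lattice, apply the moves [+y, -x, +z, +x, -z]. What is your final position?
(-3, -2, 2)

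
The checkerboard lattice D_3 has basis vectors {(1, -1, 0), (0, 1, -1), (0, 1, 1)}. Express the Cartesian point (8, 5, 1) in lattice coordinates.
8b₁ + 6b₂ + 7b₃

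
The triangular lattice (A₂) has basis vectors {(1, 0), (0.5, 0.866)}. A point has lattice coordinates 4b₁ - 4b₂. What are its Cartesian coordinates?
(2, -3.464)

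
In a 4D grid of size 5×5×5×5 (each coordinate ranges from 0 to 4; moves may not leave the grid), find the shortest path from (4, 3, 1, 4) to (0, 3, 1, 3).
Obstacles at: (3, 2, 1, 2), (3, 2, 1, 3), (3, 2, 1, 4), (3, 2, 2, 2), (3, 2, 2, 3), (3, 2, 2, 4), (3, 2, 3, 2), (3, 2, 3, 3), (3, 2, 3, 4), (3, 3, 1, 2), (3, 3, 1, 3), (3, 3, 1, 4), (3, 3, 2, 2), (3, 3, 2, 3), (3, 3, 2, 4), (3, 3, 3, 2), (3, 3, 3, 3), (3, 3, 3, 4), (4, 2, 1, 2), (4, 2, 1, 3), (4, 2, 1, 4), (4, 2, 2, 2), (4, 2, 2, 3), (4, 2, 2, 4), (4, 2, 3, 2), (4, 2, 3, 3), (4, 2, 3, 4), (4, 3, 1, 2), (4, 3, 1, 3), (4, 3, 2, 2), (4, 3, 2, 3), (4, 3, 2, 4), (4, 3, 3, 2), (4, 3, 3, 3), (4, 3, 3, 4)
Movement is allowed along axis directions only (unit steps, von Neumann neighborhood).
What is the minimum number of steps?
7
(one shortest path: (4, 3, 1, 4) → (4, 4, 1, 4) → (3, 4, 1, 4) → (2, 4, 1, 4) → (1, 4, 1, 4) → (0, 4, 1, 4) → (0, 3, 1, 4) → (0, 3, 1, 3))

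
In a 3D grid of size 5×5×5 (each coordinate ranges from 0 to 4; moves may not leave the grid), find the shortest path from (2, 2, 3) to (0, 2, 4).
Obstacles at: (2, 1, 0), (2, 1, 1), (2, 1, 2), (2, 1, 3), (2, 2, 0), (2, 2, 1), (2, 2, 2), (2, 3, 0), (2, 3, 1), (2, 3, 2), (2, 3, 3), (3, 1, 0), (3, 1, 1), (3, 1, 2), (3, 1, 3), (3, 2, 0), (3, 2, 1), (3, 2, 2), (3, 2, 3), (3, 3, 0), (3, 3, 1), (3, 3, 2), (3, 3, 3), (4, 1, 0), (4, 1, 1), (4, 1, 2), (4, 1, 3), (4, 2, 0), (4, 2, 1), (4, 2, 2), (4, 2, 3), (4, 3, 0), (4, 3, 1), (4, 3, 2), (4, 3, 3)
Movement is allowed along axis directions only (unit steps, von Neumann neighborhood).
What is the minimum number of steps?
3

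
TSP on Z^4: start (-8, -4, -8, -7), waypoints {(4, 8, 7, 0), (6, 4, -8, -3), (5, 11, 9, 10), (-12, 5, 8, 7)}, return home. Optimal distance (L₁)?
136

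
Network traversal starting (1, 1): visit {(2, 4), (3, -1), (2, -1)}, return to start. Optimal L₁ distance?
14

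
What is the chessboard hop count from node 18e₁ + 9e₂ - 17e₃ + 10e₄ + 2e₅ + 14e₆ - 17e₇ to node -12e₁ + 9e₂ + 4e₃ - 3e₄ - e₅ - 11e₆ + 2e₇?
30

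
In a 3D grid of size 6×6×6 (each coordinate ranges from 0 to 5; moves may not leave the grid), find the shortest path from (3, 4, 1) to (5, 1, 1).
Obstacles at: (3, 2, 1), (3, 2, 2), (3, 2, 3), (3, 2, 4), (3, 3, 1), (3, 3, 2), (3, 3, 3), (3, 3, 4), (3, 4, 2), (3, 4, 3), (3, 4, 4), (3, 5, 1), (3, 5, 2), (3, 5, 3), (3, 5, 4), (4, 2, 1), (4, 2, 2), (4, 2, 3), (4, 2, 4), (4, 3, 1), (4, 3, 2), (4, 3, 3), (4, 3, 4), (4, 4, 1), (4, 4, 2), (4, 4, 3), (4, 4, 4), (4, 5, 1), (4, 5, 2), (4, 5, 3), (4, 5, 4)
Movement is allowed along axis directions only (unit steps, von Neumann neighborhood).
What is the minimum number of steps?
7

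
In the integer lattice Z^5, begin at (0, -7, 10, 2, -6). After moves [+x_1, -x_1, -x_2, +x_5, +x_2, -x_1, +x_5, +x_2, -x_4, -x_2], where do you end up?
(-1, -7, 10, 1, -4)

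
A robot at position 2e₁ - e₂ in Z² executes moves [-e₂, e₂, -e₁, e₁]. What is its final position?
(2, -1)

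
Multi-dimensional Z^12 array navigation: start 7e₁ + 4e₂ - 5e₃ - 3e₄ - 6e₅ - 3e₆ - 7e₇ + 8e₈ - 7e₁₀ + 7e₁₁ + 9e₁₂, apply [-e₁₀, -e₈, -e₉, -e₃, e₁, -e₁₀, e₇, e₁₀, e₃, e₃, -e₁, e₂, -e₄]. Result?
(7, 5, -4, -4, -6, -3, -6, 7, -1, -8, 7, 9)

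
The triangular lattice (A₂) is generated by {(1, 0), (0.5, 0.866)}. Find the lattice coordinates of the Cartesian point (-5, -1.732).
-4b₁ - 2b₂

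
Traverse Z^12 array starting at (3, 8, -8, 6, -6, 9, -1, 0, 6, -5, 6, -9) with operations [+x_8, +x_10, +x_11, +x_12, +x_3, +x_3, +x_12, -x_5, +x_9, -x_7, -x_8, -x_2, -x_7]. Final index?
(3, 7, -6, 6, -7, 9, -3, 0, 7, -4, 7, -7)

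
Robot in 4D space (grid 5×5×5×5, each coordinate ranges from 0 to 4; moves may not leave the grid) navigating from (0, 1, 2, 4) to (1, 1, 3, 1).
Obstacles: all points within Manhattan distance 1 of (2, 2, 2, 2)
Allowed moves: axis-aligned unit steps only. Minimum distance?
5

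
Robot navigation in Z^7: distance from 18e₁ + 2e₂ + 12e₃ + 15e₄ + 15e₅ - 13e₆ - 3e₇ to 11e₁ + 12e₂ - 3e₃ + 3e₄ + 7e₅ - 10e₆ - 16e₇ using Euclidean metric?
27.5681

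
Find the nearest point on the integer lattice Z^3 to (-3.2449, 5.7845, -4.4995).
(-3, 6, -4)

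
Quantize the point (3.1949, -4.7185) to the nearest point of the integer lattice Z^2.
(3, -5)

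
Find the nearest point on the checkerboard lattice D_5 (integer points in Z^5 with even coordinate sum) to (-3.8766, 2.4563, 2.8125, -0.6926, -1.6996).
(-4, 2, 3, -1, -2)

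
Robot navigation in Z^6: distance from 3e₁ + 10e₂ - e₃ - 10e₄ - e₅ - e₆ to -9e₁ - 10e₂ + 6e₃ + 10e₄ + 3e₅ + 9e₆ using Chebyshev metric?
20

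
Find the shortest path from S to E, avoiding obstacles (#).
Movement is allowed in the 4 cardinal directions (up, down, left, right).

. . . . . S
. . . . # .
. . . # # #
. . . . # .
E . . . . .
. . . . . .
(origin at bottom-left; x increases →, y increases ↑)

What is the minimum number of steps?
9
(one shortest path: (5, 5) → (4, 5) → (3, 5) → (2, 5) → (1, 5) → (0, 5) → (0, 4) → (0, 3) → (0, 2) → (0, 1))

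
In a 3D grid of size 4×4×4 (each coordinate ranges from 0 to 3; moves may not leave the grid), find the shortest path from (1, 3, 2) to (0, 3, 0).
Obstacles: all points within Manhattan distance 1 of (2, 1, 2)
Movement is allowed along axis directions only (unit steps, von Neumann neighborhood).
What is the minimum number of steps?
3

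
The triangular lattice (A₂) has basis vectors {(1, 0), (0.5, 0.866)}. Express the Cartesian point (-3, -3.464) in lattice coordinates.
-b₁ - 4b₂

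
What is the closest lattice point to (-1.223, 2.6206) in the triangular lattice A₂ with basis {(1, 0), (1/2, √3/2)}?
(-1.5, 2.598)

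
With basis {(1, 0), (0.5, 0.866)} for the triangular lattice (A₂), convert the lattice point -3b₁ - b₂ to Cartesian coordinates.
(-3.5, -0.866)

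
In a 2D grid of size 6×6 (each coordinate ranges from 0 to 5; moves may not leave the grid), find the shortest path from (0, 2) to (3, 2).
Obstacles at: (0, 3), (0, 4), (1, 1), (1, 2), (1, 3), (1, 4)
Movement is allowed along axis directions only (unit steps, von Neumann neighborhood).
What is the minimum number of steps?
7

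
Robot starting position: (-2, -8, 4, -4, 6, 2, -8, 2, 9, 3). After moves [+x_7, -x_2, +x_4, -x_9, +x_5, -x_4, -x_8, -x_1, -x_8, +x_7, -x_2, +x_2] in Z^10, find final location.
(-3, -9, 4, -4, 7, 2, -6, 0, 8, 3)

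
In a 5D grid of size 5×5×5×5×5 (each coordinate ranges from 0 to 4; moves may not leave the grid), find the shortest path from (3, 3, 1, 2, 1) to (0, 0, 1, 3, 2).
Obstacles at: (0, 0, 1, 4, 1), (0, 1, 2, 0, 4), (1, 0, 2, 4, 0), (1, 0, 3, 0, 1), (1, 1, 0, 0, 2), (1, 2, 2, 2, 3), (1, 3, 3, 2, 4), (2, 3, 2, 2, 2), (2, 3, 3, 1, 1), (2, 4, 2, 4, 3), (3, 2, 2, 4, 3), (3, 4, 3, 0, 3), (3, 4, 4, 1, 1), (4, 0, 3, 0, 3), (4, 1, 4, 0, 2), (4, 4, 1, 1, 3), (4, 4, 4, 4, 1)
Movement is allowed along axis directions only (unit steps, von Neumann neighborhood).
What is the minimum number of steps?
8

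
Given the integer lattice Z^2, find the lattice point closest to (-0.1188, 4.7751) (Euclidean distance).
(0, 5)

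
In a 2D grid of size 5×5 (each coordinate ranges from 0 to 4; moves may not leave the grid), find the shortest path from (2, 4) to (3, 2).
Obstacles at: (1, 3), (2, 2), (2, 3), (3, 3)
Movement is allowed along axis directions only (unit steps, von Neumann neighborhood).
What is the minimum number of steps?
5
(one shortest path: (2, 4) → (3, 4) → (4, 4) → (4, 3) → (4, 2) → (3, 2))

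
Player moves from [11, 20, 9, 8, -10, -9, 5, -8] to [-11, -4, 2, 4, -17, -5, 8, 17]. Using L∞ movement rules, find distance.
25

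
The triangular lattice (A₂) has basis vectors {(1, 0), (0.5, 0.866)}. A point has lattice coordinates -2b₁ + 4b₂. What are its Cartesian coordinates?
(0, 3.464)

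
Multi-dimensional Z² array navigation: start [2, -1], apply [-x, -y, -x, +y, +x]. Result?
(1, -1)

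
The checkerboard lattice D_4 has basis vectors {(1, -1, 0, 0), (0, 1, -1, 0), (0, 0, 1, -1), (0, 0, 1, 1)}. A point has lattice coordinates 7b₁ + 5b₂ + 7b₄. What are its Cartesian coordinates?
(7, -2, 2, 7)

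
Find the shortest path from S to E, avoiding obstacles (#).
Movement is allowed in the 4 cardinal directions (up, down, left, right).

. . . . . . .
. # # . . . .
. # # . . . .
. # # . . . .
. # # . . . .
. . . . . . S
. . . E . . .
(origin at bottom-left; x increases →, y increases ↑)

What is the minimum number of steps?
4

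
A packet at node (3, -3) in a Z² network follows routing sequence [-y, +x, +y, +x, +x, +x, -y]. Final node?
(7, -4)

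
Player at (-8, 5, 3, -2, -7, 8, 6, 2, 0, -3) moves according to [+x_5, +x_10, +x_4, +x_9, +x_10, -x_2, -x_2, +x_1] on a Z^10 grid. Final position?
(-7, 3, 3, -1, -6, 8, 6, 2, 1, -1)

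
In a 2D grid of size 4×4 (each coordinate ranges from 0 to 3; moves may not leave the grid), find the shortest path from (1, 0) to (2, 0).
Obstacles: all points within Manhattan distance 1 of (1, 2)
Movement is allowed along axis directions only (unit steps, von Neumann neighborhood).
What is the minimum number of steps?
1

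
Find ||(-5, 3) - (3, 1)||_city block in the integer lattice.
10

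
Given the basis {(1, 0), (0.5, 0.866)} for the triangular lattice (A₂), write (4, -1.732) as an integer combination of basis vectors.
5b₁ - 2b₂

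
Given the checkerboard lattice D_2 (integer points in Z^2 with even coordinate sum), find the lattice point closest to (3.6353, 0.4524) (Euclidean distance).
(4, 0)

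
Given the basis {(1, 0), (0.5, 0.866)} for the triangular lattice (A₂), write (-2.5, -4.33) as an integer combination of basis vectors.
-5b₂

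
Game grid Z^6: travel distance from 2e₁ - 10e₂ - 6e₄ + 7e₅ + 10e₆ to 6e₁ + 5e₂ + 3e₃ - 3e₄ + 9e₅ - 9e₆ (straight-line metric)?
24.98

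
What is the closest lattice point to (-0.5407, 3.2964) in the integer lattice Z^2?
(-1, 3)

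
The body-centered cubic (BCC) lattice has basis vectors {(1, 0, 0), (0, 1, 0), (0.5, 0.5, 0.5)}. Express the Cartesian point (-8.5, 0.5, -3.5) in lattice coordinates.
-5b₁ + 4b₂ - 7b₃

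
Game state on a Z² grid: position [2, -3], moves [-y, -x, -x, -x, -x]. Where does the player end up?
(-2, -4)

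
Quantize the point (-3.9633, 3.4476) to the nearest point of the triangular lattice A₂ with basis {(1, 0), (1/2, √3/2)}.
(-4, 3.464)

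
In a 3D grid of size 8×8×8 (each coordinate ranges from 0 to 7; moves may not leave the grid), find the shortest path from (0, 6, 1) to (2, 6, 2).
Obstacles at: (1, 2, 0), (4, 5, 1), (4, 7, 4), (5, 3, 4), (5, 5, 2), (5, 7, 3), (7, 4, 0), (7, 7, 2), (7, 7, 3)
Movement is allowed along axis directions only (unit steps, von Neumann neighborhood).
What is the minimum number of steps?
3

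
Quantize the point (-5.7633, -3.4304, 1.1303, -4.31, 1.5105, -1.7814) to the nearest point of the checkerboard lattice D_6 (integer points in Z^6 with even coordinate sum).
(-6, -3, 1, -4, 2, -2)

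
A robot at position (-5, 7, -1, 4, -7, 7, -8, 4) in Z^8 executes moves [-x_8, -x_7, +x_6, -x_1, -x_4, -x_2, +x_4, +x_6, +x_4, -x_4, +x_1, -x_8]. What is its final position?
(-5, 6, -1, 4, -7, 9, -9, 2)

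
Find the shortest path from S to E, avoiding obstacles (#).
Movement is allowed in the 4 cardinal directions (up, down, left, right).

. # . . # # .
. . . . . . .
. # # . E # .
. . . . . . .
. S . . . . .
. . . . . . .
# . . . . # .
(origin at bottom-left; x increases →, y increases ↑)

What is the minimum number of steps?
5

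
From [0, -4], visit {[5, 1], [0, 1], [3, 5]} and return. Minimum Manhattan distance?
28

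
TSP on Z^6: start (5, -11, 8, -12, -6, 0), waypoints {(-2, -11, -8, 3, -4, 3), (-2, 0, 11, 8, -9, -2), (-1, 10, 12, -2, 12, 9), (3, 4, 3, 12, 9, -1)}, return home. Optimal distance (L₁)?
242
(one optimal route: (5, -11, 8, -12, -6, 0) → (-2, -11, -8, 3, -4, 3) → (-2, 0, 11, 8, -9, -2) → (3, 4, 3, 12, 9, -1) → (-1, 10, 12, -2, 12, 9) → (5, -11, 8, -12, -6, 0))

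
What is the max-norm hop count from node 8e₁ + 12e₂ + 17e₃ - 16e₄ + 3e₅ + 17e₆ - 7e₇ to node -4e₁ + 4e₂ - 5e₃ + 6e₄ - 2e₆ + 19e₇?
26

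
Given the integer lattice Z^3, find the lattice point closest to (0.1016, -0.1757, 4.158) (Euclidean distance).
(0, 0, 4)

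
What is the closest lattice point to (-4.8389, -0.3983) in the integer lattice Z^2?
(-5, 0)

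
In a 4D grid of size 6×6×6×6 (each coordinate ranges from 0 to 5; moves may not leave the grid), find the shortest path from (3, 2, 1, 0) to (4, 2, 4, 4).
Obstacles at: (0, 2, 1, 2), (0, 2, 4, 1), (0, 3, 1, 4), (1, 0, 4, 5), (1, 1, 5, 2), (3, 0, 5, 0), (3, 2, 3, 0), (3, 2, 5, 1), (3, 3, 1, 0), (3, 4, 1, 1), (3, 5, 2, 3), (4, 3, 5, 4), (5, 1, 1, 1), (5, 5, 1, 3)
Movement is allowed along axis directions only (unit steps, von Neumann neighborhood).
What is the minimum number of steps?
8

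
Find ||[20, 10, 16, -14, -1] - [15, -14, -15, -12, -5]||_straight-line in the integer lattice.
39.7744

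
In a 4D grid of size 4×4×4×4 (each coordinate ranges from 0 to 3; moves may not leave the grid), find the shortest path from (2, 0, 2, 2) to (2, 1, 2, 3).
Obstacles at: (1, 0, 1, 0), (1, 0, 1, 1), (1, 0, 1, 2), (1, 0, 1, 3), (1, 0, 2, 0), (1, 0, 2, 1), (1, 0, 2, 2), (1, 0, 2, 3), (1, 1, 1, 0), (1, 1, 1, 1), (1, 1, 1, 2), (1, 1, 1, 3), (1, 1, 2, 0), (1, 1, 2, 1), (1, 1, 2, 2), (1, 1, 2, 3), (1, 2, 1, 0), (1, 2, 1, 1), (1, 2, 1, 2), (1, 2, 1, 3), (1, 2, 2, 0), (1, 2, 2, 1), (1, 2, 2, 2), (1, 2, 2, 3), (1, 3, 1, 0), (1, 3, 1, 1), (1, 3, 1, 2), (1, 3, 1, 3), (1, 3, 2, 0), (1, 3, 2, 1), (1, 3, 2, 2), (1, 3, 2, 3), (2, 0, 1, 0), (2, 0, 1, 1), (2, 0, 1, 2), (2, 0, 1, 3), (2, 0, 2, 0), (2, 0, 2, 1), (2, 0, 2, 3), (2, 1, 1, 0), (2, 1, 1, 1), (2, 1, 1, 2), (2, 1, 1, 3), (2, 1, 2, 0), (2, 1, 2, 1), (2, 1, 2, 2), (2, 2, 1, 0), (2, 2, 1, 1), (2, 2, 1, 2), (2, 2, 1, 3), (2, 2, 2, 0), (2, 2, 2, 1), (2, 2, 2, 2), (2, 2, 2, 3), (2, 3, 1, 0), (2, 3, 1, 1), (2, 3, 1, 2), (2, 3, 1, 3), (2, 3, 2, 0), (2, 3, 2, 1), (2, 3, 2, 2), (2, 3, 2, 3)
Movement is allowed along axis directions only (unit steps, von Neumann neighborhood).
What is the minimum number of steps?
4
(one shortest path: (2, 0, 2, 2) → (3, 0, 2, 2) → (3, 1, 2, 2) → (3, 1, 2, 3) → (2, 1, 2, 3))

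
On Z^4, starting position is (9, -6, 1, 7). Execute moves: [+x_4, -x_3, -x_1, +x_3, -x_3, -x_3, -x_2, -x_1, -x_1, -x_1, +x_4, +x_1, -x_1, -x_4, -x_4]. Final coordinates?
(5, -7, -1, 7)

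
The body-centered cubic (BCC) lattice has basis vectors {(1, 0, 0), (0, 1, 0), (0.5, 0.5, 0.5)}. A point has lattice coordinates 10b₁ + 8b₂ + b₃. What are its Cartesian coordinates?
(10.5, 8.5, 0.5)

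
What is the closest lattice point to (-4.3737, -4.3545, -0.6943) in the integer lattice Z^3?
(-4, -4, -1)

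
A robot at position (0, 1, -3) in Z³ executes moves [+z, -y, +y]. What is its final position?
(0, 1, -2)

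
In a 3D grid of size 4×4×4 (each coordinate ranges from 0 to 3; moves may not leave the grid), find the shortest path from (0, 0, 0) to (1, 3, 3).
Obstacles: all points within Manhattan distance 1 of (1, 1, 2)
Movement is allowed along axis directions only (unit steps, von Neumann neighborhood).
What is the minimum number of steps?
7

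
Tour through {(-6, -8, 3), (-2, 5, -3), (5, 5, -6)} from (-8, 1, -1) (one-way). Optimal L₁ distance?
48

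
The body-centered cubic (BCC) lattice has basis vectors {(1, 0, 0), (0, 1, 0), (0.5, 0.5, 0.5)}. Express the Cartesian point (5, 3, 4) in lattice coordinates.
b₁ - b₂ + 8b₃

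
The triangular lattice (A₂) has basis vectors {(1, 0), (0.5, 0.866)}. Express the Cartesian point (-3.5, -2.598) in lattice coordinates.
-2b₁ - 3b₂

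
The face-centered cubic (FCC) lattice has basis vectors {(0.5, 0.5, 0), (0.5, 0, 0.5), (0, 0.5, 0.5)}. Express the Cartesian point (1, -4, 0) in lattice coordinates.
-3b₁ + 5b₂ - 5b₃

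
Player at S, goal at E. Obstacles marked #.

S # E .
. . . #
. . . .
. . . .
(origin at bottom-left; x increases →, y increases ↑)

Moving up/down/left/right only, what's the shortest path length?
4
(one shortest path: (0, 3) → (0, 2) → (1, 2) → (2, 2) → (2, 3))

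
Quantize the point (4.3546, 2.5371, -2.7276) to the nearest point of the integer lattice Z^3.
(4, 3, -3)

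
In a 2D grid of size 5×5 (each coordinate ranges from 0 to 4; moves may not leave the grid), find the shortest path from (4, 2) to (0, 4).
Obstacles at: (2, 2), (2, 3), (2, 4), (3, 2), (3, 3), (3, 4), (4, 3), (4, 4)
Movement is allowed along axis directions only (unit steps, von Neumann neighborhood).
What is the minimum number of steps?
8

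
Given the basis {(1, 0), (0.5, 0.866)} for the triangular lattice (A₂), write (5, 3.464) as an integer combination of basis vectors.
3b₁ + 4b₂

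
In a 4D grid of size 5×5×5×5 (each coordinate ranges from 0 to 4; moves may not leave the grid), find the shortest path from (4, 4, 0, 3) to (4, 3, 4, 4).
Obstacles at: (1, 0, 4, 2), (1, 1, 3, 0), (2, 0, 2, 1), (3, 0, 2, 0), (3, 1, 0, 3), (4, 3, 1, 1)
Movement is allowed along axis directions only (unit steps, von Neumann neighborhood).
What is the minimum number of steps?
6
(one shortest path: (4, 4, 0, 3) → (4, 3, 0, 3) → (4, 3, 1, 3) → (4, 3, 2, 3) → (4, 3, 3, 3) → (4, 3, 4, 3) → (4, 3, 4, 4))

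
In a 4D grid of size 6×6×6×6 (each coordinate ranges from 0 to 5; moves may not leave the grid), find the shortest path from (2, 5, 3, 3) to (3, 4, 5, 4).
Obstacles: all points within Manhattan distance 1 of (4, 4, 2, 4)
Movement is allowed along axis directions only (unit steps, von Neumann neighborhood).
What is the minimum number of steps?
5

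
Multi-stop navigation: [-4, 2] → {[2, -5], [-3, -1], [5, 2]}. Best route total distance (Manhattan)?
23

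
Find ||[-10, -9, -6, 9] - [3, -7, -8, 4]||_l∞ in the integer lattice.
13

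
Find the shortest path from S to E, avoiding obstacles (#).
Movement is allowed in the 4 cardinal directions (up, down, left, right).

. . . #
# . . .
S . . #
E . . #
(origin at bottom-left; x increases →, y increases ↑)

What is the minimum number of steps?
1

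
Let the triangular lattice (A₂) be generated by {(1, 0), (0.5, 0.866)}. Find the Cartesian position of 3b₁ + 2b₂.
(4, 1.732)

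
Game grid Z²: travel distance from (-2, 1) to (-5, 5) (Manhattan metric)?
7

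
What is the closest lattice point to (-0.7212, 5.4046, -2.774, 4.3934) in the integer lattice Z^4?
(-1, 5, -3, 4)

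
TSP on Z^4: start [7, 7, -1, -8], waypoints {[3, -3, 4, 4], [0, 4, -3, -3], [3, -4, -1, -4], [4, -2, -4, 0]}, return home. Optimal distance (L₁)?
78
(one optimal route: (7, 7, -1, -8) → (0, 4, -3, -3) → (4, -2, -4, 0) → (3, -3, 4, 4) → (3, -4, -1, -4) → (7, 7, -1, -8))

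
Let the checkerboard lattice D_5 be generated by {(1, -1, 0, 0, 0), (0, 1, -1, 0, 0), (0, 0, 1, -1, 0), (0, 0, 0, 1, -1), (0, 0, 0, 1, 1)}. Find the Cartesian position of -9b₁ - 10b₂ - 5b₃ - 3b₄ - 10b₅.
(-9, -1, 5, -8, -7)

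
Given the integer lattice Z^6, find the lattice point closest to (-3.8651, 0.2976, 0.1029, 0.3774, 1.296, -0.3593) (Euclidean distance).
(-4, 0, 0, 0, 1, 0)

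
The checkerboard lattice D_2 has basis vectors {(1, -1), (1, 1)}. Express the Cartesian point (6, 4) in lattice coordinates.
b₁ + 5b₂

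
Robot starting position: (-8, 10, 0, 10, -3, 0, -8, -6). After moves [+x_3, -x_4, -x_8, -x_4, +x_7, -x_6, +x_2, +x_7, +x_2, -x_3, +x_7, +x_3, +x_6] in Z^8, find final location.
(-8, 12, 1, 8, -3, 0, -5, -7)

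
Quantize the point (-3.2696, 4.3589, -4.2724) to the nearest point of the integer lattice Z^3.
(-3, 4, -4)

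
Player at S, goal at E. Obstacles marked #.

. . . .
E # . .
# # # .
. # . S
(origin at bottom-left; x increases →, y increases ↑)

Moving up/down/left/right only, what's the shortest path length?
7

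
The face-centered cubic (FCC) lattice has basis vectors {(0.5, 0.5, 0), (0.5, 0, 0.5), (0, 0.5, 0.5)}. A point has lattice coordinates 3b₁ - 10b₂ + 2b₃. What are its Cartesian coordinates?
(-3.5, 2.5, -4)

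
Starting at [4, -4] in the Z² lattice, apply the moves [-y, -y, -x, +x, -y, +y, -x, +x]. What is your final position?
(4, -6)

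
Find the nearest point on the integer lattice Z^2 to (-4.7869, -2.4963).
(-5, -2)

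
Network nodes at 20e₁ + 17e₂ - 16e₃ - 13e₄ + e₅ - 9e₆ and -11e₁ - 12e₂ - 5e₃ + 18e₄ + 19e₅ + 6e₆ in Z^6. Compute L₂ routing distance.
58.5918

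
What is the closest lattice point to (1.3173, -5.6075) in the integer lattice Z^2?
(1, -6)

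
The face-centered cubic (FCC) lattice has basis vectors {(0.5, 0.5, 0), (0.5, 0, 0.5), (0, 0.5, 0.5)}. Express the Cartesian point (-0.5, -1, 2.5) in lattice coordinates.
-4b₁ + 3b₂ + 2b₃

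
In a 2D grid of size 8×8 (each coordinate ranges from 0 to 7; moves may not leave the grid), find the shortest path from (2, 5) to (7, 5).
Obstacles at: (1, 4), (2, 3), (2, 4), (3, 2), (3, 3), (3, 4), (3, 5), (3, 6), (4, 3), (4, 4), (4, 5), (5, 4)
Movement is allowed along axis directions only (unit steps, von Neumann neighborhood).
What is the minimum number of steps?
9
(one shortest path: (2, 5) → (2, 6) → (2, 7) → (3, 7) → (4, 7) → (5, 7) → (6, 7) → (7, 7) → (7, 6) → (7, 5))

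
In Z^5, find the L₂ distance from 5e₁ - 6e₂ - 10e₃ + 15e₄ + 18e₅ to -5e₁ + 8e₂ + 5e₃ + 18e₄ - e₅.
29.8496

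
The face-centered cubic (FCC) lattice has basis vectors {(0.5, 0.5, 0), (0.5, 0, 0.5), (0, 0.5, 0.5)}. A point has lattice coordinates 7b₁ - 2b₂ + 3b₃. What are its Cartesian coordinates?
(2.5, 5, 0.5)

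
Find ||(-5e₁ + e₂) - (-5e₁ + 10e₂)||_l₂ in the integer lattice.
9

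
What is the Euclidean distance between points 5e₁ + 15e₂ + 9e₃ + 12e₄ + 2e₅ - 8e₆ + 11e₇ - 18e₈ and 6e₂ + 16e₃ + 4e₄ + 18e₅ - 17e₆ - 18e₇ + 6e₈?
44.4185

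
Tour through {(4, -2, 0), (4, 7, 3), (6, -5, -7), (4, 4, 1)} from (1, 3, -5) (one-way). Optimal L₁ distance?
39
(one optimal route: (1, 3, -5) → (4, 7, 3) → (4, 4, 1) → (4, -2, 0) → (6, -5, -7))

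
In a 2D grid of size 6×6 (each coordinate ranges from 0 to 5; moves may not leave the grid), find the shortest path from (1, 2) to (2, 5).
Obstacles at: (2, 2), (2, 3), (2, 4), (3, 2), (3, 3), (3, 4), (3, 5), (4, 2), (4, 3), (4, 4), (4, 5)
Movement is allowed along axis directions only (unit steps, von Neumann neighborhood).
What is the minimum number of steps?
4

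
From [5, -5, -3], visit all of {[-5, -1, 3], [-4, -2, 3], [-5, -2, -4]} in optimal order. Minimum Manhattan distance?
24
(one optimal route: (5, -5, -3) → (-5, -2, -4) → (-5, -1, 3) → (-4, -2, 3))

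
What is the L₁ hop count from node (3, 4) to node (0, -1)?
8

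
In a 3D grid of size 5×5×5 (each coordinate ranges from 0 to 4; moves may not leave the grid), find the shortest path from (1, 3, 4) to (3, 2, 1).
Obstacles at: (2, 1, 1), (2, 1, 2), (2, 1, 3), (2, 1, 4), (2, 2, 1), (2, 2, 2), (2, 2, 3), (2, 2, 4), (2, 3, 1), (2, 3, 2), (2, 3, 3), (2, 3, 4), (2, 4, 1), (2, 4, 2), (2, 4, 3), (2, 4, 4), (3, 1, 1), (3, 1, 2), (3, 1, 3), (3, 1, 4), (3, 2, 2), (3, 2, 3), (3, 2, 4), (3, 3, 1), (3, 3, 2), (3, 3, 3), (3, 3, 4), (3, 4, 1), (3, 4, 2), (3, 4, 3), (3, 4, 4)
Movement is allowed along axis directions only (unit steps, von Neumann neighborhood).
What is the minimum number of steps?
8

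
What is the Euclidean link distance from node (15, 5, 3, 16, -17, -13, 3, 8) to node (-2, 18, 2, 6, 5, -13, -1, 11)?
32.6803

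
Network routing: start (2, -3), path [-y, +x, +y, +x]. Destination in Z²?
(4, -3)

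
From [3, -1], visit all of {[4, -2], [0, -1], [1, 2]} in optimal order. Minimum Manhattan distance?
11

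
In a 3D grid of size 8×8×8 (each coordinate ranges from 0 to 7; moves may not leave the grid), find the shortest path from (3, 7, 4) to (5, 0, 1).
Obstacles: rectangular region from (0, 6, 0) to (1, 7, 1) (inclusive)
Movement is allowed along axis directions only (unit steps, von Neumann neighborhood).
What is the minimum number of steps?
12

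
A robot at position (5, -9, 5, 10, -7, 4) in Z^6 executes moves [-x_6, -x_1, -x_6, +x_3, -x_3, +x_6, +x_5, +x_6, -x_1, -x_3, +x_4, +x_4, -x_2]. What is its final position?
(3, -10, 4, 12, -6, 4)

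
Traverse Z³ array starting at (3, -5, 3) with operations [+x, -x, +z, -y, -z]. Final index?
(3, -6, 3)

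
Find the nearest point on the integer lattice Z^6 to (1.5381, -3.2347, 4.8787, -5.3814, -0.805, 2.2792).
(2, -3, 5, -5, -1, 2)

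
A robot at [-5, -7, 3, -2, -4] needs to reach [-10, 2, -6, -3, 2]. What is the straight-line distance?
14.9666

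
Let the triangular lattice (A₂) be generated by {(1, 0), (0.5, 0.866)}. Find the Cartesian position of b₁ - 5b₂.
(-1.5, -4.33)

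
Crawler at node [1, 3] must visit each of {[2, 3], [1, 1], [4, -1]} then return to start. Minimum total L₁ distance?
14
(one optimal route: (1, 3) → (2, 3) → (4, -1) → (1, 1) → (1, 3))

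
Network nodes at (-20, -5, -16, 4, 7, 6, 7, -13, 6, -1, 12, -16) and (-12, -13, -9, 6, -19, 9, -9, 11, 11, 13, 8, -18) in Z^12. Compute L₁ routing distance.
119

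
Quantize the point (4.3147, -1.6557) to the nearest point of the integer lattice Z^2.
(4, -2)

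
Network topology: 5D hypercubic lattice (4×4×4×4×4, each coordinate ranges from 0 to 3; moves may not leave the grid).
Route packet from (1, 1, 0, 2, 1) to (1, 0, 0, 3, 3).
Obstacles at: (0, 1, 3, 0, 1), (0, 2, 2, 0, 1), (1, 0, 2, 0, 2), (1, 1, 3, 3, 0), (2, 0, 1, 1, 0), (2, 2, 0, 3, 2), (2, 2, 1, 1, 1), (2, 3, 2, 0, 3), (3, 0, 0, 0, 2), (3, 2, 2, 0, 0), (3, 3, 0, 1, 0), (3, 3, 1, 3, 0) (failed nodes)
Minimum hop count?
4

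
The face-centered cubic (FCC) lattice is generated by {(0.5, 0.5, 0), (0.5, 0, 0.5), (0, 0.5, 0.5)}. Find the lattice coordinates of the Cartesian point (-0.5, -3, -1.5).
-2b₁ + b₂ - 4b₃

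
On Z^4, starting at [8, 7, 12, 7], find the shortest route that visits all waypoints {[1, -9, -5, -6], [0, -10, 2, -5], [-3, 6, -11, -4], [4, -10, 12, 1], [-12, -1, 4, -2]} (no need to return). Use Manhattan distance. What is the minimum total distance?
117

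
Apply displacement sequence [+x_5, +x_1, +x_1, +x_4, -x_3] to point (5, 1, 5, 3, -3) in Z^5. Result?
(7, 1, 4, 4, -2)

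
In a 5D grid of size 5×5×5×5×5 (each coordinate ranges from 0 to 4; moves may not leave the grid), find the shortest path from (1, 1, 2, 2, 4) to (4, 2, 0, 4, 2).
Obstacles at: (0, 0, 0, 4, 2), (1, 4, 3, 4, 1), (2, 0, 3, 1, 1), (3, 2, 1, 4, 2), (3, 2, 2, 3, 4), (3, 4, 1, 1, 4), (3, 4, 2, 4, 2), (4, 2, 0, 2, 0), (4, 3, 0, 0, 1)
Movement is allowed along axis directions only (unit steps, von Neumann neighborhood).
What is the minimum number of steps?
10
(one shortest path: (1, 1, 2, 2, 4) → (2, 1, 2, 2, 4) → (3, 1, 2, 2, 4) → (4, 1, 2, 2, 4) → (4, 2, 2, 2, 4) → (4, 2, 1, 2, 4) → (4, 2, 0, 2, 4) → (4, 2, 0, 3, 4) → (4, 2, 0, 4, 4) → (4, 2, 0, 4, 3) → (4, 2, 0, 4, 2))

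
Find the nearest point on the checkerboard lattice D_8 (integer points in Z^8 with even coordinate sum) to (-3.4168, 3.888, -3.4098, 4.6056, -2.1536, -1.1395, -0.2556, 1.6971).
(-3, 4, -3, 5, -2, -1, 0, 2)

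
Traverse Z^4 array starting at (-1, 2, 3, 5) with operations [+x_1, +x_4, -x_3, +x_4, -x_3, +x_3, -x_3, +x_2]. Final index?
(0, 3, 1, 7)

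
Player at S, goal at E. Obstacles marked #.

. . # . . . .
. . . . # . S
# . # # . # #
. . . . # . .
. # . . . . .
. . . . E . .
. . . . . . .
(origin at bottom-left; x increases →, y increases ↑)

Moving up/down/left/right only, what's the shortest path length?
14
(one shortest path: (6, 5) → (5, 5) → (5, 6) → (4, 6) → (3, 6) → (3, 5) → (2, 5) → (1, 5) → (1, 4) → (1, 3) → (2, 3) → (3, 3) → (3, 2) → (4, 2) → (4, 1))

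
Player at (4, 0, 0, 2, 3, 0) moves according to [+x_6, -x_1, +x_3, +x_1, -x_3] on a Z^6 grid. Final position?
(4, 0, 0, 2, 3, 1)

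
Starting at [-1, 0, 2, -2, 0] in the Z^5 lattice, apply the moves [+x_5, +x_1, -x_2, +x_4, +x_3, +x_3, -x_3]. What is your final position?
(0, -1, 3, -1, 1)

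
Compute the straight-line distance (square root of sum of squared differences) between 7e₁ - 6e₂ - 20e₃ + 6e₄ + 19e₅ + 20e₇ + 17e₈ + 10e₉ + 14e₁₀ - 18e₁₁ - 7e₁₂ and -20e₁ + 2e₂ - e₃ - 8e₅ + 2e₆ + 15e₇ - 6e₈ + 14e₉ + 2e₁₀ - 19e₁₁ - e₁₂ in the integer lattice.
51.7107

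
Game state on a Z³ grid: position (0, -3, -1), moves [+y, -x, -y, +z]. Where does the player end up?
(-1, -3, 0)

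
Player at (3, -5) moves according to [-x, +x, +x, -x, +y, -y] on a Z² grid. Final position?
(3, -5)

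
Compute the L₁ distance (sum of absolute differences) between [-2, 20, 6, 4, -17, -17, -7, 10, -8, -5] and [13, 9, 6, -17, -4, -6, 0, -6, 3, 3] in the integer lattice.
113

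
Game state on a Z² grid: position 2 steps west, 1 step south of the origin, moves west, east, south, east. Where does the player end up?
(-1, -2)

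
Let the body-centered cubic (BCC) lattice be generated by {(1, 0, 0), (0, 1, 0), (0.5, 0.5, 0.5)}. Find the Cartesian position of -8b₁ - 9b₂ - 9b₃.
(-12.5, -13.5, -4.5)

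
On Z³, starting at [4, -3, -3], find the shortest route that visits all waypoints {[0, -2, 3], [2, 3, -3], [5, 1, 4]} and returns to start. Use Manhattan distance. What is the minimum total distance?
40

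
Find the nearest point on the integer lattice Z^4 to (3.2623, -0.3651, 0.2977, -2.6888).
(3, 0, 0, -3)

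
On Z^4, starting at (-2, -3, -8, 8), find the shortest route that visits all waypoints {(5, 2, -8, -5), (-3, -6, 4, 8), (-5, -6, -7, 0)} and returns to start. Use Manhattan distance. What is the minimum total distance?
86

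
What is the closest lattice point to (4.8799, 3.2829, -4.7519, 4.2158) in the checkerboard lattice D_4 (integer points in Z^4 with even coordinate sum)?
(5, 4, -5, 4)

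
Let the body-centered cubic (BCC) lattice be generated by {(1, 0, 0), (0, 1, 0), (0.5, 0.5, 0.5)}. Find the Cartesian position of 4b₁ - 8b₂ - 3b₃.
(2.5, -9.5, -1.5)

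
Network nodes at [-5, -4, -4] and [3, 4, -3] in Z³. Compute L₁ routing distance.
17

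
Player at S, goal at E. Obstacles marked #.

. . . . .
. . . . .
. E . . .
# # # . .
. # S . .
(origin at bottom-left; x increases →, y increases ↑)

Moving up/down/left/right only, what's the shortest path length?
5
(one shortest path: (2, 0) → (3, 0) → (3, 1) → (3, 2) → (2, 2) → (1, 2))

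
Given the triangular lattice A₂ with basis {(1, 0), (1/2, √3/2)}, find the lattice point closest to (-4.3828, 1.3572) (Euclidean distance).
(-4.5, 0.866)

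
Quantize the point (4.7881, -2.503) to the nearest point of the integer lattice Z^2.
(5, -3)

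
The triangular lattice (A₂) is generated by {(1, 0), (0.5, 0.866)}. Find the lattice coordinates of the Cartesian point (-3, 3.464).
-5b₁ + 4b₂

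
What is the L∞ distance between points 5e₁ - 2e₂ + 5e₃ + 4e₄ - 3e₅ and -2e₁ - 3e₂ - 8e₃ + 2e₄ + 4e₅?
13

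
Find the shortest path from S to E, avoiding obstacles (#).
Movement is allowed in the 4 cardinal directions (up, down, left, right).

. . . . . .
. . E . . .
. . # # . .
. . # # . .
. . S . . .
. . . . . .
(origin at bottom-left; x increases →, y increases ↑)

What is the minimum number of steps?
5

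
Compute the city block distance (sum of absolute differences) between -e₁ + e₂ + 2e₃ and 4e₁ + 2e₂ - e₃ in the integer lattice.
9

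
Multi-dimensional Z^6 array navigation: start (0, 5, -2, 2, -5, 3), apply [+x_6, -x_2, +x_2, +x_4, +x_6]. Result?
(0, 5, -2, 3, -5, 5)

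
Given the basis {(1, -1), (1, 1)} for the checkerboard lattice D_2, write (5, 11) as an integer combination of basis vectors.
-3b₁ + 8b₂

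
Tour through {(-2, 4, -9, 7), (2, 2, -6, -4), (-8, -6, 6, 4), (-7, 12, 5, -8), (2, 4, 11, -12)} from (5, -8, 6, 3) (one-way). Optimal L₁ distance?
122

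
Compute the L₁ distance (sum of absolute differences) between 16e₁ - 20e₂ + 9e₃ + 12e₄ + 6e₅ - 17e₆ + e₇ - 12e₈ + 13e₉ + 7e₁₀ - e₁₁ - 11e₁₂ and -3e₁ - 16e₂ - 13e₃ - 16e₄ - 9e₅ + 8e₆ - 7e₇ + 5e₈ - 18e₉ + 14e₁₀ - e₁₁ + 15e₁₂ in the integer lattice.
202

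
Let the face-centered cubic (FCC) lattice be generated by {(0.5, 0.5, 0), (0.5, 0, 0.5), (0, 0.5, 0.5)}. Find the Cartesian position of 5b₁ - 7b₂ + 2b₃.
(-1, 3.5, -2.5)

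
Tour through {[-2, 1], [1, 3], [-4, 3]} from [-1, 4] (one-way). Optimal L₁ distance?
12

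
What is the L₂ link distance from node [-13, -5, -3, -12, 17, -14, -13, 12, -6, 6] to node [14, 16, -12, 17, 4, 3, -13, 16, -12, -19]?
56.8067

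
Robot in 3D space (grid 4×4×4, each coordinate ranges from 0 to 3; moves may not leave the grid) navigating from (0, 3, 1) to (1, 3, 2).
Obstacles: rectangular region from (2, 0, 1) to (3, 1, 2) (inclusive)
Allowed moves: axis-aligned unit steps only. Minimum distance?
2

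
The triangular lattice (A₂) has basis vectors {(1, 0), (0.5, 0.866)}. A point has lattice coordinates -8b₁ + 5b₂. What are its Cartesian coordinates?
(-5.5, 4.33)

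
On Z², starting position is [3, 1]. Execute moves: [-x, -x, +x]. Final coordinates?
(2, 1)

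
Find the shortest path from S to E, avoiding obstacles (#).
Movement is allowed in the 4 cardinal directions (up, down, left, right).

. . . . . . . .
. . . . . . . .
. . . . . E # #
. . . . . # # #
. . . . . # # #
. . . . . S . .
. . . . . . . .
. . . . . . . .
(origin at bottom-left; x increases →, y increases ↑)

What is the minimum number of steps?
5
(one shortest path: (5, 2) → (4, 2) → (4, 3) → (4, 4) → (4, 5) → (5, 5))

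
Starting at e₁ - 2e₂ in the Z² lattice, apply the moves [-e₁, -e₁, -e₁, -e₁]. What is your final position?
(-3, -2)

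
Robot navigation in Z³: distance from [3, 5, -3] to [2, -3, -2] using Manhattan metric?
10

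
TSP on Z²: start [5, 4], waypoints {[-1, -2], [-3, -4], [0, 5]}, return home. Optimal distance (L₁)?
34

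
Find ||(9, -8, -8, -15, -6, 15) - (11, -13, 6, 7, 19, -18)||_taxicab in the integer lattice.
101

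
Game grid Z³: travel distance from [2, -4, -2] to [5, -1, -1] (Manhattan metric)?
7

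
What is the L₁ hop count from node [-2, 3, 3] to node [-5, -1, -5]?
15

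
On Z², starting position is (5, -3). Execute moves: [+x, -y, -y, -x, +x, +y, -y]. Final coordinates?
(6, -5)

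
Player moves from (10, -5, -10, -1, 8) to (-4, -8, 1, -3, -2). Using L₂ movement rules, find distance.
20.7364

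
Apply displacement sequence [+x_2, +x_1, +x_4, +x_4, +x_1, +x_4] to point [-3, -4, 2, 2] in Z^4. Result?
(-1, -3, 2, 5)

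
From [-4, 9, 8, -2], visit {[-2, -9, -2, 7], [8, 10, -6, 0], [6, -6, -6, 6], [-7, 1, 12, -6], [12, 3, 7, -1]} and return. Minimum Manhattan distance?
150
(one optimal route: (-4, 9, 8, -2) → (-7, 1, 12, -6) → (-2, -9, -2, 7) → (6, -6, -6, 6) → (8, 10, -6, 0) → (12, 3, 7, -1) → (-4, 9, 8, -2))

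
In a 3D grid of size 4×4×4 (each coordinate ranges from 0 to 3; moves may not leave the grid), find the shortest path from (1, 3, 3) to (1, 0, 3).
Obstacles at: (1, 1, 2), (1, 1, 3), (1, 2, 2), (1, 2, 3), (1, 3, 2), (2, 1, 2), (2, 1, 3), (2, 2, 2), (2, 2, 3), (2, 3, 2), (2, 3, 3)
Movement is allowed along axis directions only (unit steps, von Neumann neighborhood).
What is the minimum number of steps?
5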